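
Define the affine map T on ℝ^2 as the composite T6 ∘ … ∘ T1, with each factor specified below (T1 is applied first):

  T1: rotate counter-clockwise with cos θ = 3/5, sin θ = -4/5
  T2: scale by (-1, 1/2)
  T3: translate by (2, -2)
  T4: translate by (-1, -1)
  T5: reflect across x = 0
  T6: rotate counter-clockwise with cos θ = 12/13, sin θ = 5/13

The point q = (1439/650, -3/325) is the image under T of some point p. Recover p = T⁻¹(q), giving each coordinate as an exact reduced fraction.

p = (-8/5, 5)

T1 = [3/5 4/5 0; -4/5 3/5 0; 0 0 1]
T2·T1 = [-3/5 -4/5 0; -2/5 3/10 0; 0 0 1]
T3·…·T1 = [-3/5 -4/5 2; -2/5 3/10 -2; 0 0 1]
T4·…·T1 = [-3/5 -4/5 1; -2/5 3/10 -3; 0 0 1]
T5·…·T1 = [3/5 4/5 -1; -2/5 3/10 -3; 0 0 1]
T6·…·T1 = [46/65 81/130 3/13; -9/65 38/65 -41/13; 0 0 1]
det M = 1/2; M⁻¹ = [76/65 -81/65 -21/5; 18/65 92/65 22/5; 0 0 1]
M⁻¹ · (1439/650, -3/325)ᵀ = (-8/5, 5)ᵀ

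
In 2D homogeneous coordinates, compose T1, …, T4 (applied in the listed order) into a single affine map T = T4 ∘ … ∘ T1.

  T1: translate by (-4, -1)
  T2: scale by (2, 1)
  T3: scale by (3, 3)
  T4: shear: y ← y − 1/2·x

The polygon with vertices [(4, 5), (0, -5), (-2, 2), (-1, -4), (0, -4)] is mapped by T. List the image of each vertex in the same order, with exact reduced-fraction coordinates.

T1 translate by (-4, -1): (4, 5) → (0, 4); (0, -5) → (-4, -6); (-2, 2) → (-6, 1); (-1, -4) → (-5, -5); (0, -4) → (-4, -5)
T2 scale by (2, 1): (0, 4) → (0, 4); (-4, -6) → (-8, -6); (-6, 1) → (-12, 1); (-5, -5) → (-10, -5); (-4, -5) → (-8, -5)
T3 scale by (3, 3): (0, 4) → (0, 12); (-8, -6) → (-24, -18); (-12, 1) → (-36, 3); (-10, -5) → (-30, -15); (-8, -5) → (-24, -15)
T4 shear: y ← y − 1/2·x: (0, 12) → (0, 12); (-24, -18) → (-24, -6); (-36, 3) → (-36, 21); (-30, -15) → (-30, 0); (-24, -15) → (-24, -3)

image vertices: (0, 12), (-24, -6), (-36, 21), (-30, 0), (-24, -3)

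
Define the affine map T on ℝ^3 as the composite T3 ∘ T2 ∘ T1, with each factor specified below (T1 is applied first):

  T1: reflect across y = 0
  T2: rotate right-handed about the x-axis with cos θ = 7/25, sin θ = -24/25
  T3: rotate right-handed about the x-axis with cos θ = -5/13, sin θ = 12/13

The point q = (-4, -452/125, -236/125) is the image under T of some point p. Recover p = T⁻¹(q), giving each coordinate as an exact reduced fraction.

p = (-4, 4, 4/5)

T1 = [1 0 0 0; 0 -1 0 0; 0 0 1 0; 0 0 0 1]
T2·T1 = [1 0 0 0; 0 -7/25 24/25 0; 0 24/25 7/25 0; 0 0 0 1]
T3·…·T1 = [1 0 0 0; 0 -253/325 -204/325 0; 0 -204/325 253/325 0; 0 0 0 1]
det M = -1; M⁻¹ = [1 0 0 0; 0 -253/325 -204/325 0; 0 -204/325 253/325 0; 0 0 0 1]
M⁻¹ · (-4, -452/125, -236/125)ᵀ = (-4, 4, 4/5)ᵀ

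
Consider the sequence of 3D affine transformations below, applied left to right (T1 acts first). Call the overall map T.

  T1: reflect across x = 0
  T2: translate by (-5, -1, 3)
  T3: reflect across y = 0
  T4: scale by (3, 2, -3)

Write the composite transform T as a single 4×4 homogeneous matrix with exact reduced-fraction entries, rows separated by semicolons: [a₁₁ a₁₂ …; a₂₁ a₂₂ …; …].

T = [-3 0 0 -15; 0 -2 0 2; 0 0 -3 -9; 0 0 0 1]

T1 = [-1 0 0 0; 0 1 0 0; 0 0 1 0; 0 0 0 1]
T2·T1 = [-1 0 0 -5; 0 1 0 -1; 0 0 1 3; 0 0 0 1]
T3·…·T1 = [-1 0 0 -5; 0 -1 0 1; 0 0 1 3; 0 0 0 1]
T4·…·T1 = [-3 0 0 -15; 0 -2 0 2; 0 0 -3 -9; 0 0 0 1]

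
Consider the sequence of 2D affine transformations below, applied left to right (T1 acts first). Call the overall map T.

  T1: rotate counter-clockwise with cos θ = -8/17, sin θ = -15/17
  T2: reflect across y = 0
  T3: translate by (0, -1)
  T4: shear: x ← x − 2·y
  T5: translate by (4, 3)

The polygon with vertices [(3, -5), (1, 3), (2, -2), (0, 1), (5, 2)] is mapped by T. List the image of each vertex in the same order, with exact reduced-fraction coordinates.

T1 rotate counter-clockwise with cos θ = -8/17, sin θ = -15/17: (3, -5) → (-99/17, -5/17); (1, 3) → (37/17, -39/17); (2, -2) → (-46/17, -14/17); (0, 1) → (15/17, -8/17); (5, 2) → (-10/17, -91/17)
T2 reflect across y = 0: (-99/17, -5/17) → (-99/17, 5/17); (37/17, -39/17) → (37/17, 39/17); (-46/17, -14/17) → (-46/17, 14/17); (15/17, -8/17) → (15/17, 8/17); (-10/17, -91/17) → (-10/17, 91/17)
T3 translate by (0, -1): (-99/17, 5/17) → (-99/17, -12/17); (37/17, 39/17) → (37/17, 22/17); (-46/17, 14/17) → (-46/17, -3/17); (15/17, 8/17) → (15/17, -9/17); (-10/17, 91/17) → (-10/17, 74/17)
T4 shear: x ← x − 2·y: (-99/17, -12/17) → (-75/17, -12/17); (37/17, 22/17) → (-7/17, 22/17); (-46/17, -3/17) → (-40/17, -3/17); (15/17, -9/17) → (33/17, -9/17); (-10/17, 74/17) → (-158/17, 74/17)
T5 translate by (4, 3): (-75/17, -12/17) → (-7/17, 39/17); (-7/17, 22/17) → (61/17, 73/17); (-40/17, -3/17) → (28/17, 48/17); (33/17, -9/17) → (101/17, 42/17); (-158/17, 74/17) → (-90/17, 125/17)

image vertices: (-7/17, 39/17), (61/17, 73/17), (28/17, 48/17), (101/17, 42/17), (-90/17, 125/17)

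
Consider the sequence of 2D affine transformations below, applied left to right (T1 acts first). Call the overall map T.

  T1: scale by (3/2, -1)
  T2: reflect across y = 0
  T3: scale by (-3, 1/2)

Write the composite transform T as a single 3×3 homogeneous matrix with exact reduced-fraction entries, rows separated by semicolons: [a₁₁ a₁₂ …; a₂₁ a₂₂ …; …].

T = [-9/2 0 0; 0 1/2 0; 0 0 1]

T1 = [3/2 0 0; 0 -1 0; 0 0 1]
T2·T1 = [3/2 0 0; 0 1 0; 0 0 1]
T3·…·T1 = [-9/2 0 0; 0 1/2 0; 0 0 1]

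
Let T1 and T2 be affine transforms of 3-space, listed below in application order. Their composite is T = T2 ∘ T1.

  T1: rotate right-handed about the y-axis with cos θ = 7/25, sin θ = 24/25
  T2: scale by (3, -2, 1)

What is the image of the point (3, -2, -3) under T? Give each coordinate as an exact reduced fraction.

T(p) = (-153/25, 4, -93/25)

T1 rotate right-handed about the y-axis with cos θ = 7/25, sin θ = 24/25: (3, -2, -3) → (-51/25, -2, -93/25)
T2 scale by (3, -2, 1): (-51/25, -2, -93/25) → (-153/25, 4, -93/25)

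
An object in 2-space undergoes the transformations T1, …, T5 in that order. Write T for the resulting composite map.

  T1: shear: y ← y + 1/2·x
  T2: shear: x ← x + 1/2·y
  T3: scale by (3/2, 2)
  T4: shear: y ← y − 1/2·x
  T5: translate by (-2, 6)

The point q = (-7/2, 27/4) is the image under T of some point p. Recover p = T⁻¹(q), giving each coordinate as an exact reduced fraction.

T1 = [1 0 0; 1/2 1 0; 0 0 1]
T2·T1 = [5/4 1/2 0; 1/2 1 0; 0 0 1]
T3·…·T1 = [15/8 3/4 0; 1 2 0; 0 0 1]
T4·…·T1 = [15/8 3/4 0; 1/16 13/8 0; 0 0 1]
T5·…·T1 = [15/8 3/4 -2; 1/16 13/8 6; 0 0 1]
det M = 3; M⁻¹ = [13/24 -1/4 31/12; -1/48 5/8 -91/24; 0 0 1]
M⁻¹ · (-7/2, 27/4)ᵀ = (-1, 1/2)ᵀ

p = (-1, 1/2)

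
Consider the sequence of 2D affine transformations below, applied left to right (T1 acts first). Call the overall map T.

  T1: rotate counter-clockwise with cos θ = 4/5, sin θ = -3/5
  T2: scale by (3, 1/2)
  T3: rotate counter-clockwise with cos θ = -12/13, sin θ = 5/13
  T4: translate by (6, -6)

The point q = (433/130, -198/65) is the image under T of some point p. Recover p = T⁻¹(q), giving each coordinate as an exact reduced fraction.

T1 = [4/5 3/5 0; -3/5 4/5 0; 0 0 1]
T2·T1 = [12/5 9/5 0; -3/10 2/5 0; 0 0 1]
T3·…·T1 = [-21/10 -118/65 0; 6/5 21/65 0; 0 0 1]
T4·…·T1 = [-21/10 -118/65 6; 6/5 21/65 -6; 0 0 1]
det M = 3/2; M⁻¹ = [14/65 236/195 388/65; -4/5 -7/5 -18/5; 0 0 1]
M⁻¹ · (433/130, -198/65)ᵀ = (3, -2)ᵀ

p = (3, -2)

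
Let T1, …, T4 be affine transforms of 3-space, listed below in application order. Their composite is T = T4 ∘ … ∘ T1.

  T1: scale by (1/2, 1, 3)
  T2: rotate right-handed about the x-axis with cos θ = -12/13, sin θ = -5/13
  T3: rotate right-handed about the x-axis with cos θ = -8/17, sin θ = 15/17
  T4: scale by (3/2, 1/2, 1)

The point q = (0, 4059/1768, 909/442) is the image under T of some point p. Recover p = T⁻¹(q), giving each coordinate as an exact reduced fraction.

p = (0, 9/4, 3/2)

T1 = [1/2 0 0 0; 0 1 0 0; 0 0 3 0; 0 0 0 1]
T2·T1 = [1/2 0 0 0; 0 -12/13 15/13 0; 0 -5/13 -36/13 0; 0 0 0 1]
T3·…·T1 = [1/2 0 0 0; 0 171/221 420/221 0; 0 -140/221 513/221 0; 0 0 0 1]
T4·…·T1 = [3/4 0 0 0; 0 171/442 210/221 0; 0 -140/221 513/221 0; 0 0 0 1]
det M = 9/8; M⁻¹ = [4/3 0 0 0; 0 342/221 -140/221 0; 0 280/663 57/221 0; 0 0 0 1]
M⁻¹ · (0, 4059/1768, 909/442)ᵀ = (0, 9/4, 3/2)ᵀ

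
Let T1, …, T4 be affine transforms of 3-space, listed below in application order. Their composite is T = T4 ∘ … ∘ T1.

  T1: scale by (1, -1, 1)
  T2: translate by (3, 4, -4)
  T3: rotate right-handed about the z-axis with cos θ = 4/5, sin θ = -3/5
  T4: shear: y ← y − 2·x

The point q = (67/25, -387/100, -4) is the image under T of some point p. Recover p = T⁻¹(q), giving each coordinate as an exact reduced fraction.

p = (-7/4, 6/5, 0)

T1 = [1 0 0 0; 0 -1 0 0; 0 0 1 0; 0 0 0 1]
T2·T1 = [1 0 0 3; 0 -1 0 4; 0 0 1 -4; 0 0 0 1]
T3·…·T1 = [4/5 -3/5 0 24/5; -3/5 -4/5 0 7/5; 0 0 1 -4; 0 0 0 1]
T4·…·T1 = [4/5 -3/5 0 24/5; -11/5 2/5 0 -41/5; 0 0 1 -4; 0 0 0 1]
det M = -1; M⁻¹ = [-2/5 -3/5 0 -3; -11/5 -4/5 0 4; 0 0 1 4; 0 0 0 1]
M⁻¹ · (67/25, -387/100, -4)ᵀ = (-7/4, 6/5, 0)ᵀ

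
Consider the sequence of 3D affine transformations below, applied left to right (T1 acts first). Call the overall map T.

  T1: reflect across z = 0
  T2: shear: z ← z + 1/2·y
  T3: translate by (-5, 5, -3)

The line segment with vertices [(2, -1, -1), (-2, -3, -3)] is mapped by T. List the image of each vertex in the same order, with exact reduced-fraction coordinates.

T1 reflect across z = 0: (2, -1, -1) → (2, -1, 1); (-2, -3, -3) → (-2, -3, 3)
T2 shear: z ← z + 1/2·y: (2, -1, 1) → (2, -1, 1/2); (-2, -3, 3) → (-2, -3, 3/2)
T3 translate by (-5, 5, -3): (2, -1, 1/2) → (-3, 4, -5/2); (-2, -3, 3/2) → (-7, 2, -3/2)

image vertices: (-3, 4, -5/2), (-7, 2, -3/2)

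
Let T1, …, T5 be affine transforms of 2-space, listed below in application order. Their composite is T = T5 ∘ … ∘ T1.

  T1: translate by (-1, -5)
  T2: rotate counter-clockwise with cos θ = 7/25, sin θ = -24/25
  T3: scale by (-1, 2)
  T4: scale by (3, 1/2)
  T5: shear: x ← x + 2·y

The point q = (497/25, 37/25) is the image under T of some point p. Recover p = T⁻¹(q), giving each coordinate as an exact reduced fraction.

T1 = [1 0 -1; 0 1 -5; 0 0 1]
T2·T1 = [7/25 24/25 -127/25; -24/25 7/25 -11/25; 0 0 1]
T3·…·T1 = [-7/25 -24/25 127/25; -48/25 14/25 -22/25; 0 0 1]
T4·…·T1 = [-21/25 -72/25 381/25; -24/25 7/25 -11/25; 0 0 1]
T5·…·T1 = [-69/25 -58/25 359/25; -24/25 7/25 -11/25; 0 0 1]
det M = -3; M⁻¹ = [-7/75 -58/75 1; -8/25 23/25 5; 0 0 1]
M⁻¹ · (497/25, 37/25)ᵀ = (-2, 0)ᵀ

p = (-2, 0)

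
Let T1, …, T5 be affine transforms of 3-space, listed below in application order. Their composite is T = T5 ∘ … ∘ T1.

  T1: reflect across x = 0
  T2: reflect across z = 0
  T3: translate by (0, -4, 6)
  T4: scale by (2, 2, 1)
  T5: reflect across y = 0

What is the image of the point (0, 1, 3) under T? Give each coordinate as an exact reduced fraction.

T(p) = (0, 6, 3)

T1 reflect across x = 0: (0, 1, 3) → (0, 1, 3)
T2 reflect across z = 0: (0, 1, 3) → (0, 1, -3)
T3 translate by (0, -4, 6): (0, 1, -3) → (0, -3, 3)
T4 scale by (2, 2, 1): (0, -3, 3) → (0, -6, 3)
T5 reflect across y = 0: (0, -6, 3) → (0, 6, 3)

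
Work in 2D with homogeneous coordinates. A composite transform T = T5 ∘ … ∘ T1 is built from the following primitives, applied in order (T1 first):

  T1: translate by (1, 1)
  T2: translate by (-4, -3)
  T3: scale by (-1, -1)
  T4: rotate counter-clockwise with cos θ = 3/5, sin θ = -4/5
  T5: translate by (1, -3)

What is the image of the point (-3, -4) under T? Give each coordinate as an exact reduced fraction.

T(p) = (47/5, -21/5)

T1 translate by (1, 1): (-3, -4) → (-2, -3)
T2 translate by (-4, -3): (-2, -3) → (-6, -6)
T3 scale by (-1, -1): (-6, -6) → (6, 6)
T4 rotate counter-clockwise with cos θ = 3/5, sin θ = -4/5: (6, 6) → (42/5, -6/5)
T5 translate by (1, -3): (42/5, -6/5) → (47/5, -21/5)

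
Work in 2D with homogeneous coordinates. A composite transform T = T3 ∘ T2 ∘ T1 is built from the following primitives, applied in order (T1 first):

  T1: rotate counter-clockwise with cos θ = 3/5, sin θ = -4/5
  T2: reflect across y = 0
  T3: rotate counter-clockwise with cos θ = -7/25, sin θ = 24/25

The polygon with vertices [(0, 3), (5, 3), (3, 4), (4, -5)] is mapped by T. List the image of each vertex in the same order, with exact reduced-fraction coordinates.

T1 rotate counter-clockwise with cos θ = 3/5, sin θ = -4/5: (0, 3) → (12/5, 9/5); (5, 3) → (27/5, -11/5); (3, 4) → (5, 0); (4, -5) → (-8/5, -31/5)
T2 reflect across y = 0: (12/5, 9/5) → (12/5, -9/5); (27/5, -11/5) → (27/5, 11/5); (5, 0) → (5, 0); (-8/5, -31/5) → (-8/5, 31/5)
T3 rotate counter-clockwise with cos θ = -7/25, sin θ = 24/25: (12/5, -9/5) → (132/125, 351/125); (27/5, 11/5) → (-453/125, 571/125); (5, 0) → (-7/5, 24/5); (-8/5, 31/5) → (-688/125, -409/125)

image vertices: (132/125, 351/125), (-453/125, 571/125), (-7/5, 24/5), (-688/125, -409/125)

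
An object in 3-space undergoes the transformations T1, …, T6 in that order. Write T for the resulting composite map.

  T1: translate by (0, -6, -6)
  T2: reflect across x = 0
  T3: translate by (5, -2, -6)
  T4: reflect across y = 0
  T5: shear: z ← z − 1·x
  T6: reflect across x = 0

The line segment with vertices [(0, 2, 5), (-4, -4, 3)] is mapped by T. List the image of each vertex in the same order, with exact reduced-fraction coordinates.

T1 translate by (0, -6, -6): (0, 2, 5) → (0, -4, -1); (-4, -4, 3) → (-4, -10, -3)
T2 reflect across x = 0: (0, -4, -1) → (0, -4, -1); (-4, -10, -3) → (4, -10, -3)
T3 translate by (5, -2, -6): (0, -4, -1) → (5, -6, -7); (4, -10, -3) → (9, -12, -9)
T4 reflect across y = 0: (5, -6, -7) → (5, 6, -7); (9, -12, -9) → (9, 12, -9)
T5 shear: z ← z − 1·x: (5, 6, -7) → (5, 6, -12); (9, 12, -9) → (9, 12, -18)
T6 reflect across x = 0: (5, 6, -12) → (-5, 6, -12); (9, 12, -18) → (-9, 12, -18)

image vertices: (-5, 6, -12), (-9, 12, -18)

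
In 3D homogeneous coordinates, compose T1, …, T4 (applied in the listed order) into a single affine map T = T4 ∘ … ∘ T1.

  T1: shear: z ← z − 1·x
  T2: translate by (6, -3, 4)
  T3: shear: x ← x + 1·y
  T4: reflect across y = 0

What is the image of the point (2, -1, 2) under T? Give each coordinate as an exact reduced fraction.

T(p) = (4, 4, 4)

T1 shear: z ← z − 1·x: (2, -1, 2) → (2, -1, 0)
T2 translate by (6, -3, 4): (2, -1, 0) → (8, -4, 4)
T3 shear: x ← x + 1·y: (8, -4, 4) → (4, -4, 4)
T4 reflect across y = 0: (4, -4, 4) → (4, 4, 4)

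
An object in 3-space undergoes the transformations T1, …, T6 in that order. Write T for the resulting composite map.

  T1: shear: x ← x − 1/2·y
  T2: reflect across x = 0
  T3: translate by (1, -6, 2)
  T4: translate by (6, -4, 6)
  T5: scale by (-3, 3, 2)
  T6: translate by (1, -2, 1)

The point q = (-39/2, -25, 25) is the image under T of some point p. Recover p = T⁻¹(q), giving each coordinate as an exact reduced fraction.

p = (4/3, 7/3, 4)

T1 = [1 -1/2 0 0; 0 1 0 0; 0 0 1 0; 0 0 0 1]
T2·T1 = [-1 1/2 0 0; 0 1 0 0; 0 0 1 0; 0 0 0 1]
T3·…·T1 = [-1 1/2 0 1; 0 1 0 -6; 0 0 1 2; 0 0 0 1]
T4·…·T1 = [-1 1/2 0 7; 0 1 0 -10; 0 0 1 8; 0 0 0 1]
T5·…·T1 = [3 -3/2 0 -21; 0 3 0 -30; 0 0 2 16; 0 0 0 1]
T6·…·T1 = [3 -3/2 0 -20; 0 3 0 -32; 0 0 2 17; 0 0 0 1]
det M = 18; M⁻¹ = [1/3 1/6 0 12; 0 1/3 0 32/3; 0 0 1/2 -17/2; 0 0 0 1]
M⁻¹ · (-39/2, -25, 25)ᵀ = (4/3, 7/3, 4)ᵀ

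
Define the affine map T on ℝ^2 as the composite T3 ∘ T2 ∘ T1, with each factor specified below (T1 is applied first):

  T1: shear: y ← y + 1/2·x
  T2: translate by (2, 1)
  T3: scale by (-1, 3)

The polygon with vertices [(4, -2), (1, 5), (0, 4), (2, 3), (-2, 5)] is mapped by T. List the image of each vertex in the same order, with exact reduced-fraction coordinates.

T1 shear: y ← y + 1/2·x: (4, -2) → (4, 0); (1, 5) → (1, 11/2); (0, 4) → (0, 4); (2, 3) → (2, 4); (-2, 5) → (-2, 4)
T2 translate by (2, 1): (4, 0) → (6, 1); (1, 11/2) → (3, 13/2); (0, 4) → (2, 5); (2, 4) → (4, 5); (-2, 4) → (0, 5)
T3 scale by (-1, 3): (6, 1) → (-6, 3); (3, 13/2) → (-3, 39/2); (2, 5) → (-2, 15); (4, 5) → (-4, 15); (0, 5) → (0, 15)

image vertices: (-6, 3), (-3, 39/2), (-2, 15), (-4, 15), (0, 15)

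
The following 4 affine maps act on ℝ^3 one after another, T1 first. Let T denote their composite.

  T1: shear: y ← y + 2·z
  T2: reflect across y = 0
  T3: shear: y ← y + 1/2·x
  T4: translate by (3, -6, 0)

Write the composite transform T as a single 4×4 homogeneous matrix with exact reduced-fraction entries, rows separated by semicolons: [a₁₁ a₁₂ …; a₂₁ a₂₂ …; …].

T = [1 0 0 3; 1/2 -1 -2 -6; 0 0 1 0; 0 0 0 1]

T1 = [1 0 0 0; 0 1 2 0; 0 0 1 0; 0 0 0 1]
T2·T1 = [1 0 0 0; 0 -1 -2 0; 0 0 1 0; 0 0 0 1]
T3·…·T1 = [1 0 0 0; 1/2 -1 -2 0; 0 0 1 0; 0 0 0 1]
T4·…·T1 = [1 0 0 3; 1/2 -1 -2 -6; 0 0 1 0; 0 0 0 1]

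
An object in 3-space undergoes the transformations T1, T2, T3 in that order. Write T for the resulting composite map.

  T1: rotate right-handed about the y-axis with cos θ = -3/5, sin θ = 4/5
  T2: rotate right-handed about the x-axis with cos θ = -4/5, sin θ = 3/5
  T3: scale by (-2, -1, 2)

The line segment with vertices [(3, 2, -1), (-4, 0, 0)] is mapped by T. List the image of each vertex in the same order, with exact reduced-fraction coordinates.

image vertices: (26/5, 13/25, 132/25), (-24/5, 48/25, -128/25)

T1 rotate right-handed about the y-axis with cos θ = -3/5, sin θ = 4/5: (3, 2, -1) → (-13/5, 2, -9/5); (-4, 0, 0) → (12/5, 0, 16/5)
T2 rotate right-handed about the x-axis with cos θ = -4/5, sin θ = 3/5: (-13/5, 2, -9/5) → (-13/5, -13/25, 66/25); (12/5, 0, 16/5) → (12/5, -48/25, -64/25)
T3 scale by (-2, -1, 2): (-13/5, -13/25, 66/25) → (26/5, 13/25, 132/25); (12/5, -48/25, -64/25) → (-24/5, 48/25, -128/25)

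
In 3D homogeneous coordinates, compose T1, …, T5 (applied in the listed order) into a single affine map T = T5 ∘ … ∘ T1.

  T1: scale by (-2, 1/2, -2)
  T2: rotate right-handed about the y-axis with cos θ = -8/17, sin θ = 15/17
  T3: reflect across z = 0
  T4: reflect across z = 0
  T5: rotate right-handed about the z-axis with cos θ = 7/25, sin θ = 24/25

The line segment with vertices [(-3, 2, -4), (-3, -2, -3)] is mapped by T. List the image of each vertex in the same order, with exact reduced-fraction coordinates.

T1 scale by (-2, 1/2, -2): (-3, 2, -4) → (6, 1, 8); (-3, -2, -3) → (6, -1, 6)
T2 rotate right-handed about the y-axis with cos θ = -8/17, sin θ = 15/17: (6, 1, 8) → (72/17, 1, -154/17); (6, -1, 6) → (42/17, -1, -138/17)
T3 reflect across z = 0: (72/17, 1, -154/17) → (72/17, 1, 154/17); (42/17, -1, -138/17) → (42/17, -1, 138/17)
T4 reflect across z = 0: (72/17, 1, 154/17) → (72/17, 1, -154/17); (42/17, -1, 138/17) → (42/17, -1, -138/17)
T5 rotate right-handed about the z-axis with cos θ = 7/25, sin θ = 24/25: (72/17, 1, -154/17) → (96/425, 1847/425, -154/17); (42/17, -1, -138/17) → (702/425, 889/425, -138/17)

image vertices: (96/425, 1847/425, -154/17), (702/425, 889/425, -138/17)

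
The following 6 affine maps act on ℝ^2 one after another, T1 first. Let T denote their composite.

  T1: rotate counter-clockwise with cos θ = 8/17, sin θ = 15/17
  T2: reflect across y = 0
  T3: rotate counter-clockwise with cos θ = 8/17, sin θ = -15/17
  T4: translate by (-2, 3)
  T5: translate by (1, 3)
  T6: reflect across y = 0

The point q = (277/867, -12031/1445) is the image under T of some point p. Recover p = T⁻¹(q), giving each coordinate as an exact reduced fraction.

T1 = [8/17 -15/17 0; 15/17 8/17 0; 0 0 1]
T2·T1 = [8/17 -15/17 0; -15/17 -8/17 0; 0 0 1]
T3·…·T1 = [-161/289 -240/289 0; -240/289 161/289 0; 0 0 1]
T4·…·T1 = [-161/289 -240/289 -2; -240/289 161/289 3; 0 0 1]
T5·…·T1 = [-161/289 -240/289 -1; -240/289 161/289 6; 0 0 1]
T6·…·T1 = [-161/289 -240/289 -1; 240/289 -161/289 -6; 0 0 1]
det M = 1; M⁻¹ = [-161/289 240/289 1279/289; -240/289 -161/289 -1206/289; 0 0 1]
M⁻¹ · (277/867, -12031/1445)ᵀ = (-8/3, 1/5)ᵀ

p = (-8/3, 1/5)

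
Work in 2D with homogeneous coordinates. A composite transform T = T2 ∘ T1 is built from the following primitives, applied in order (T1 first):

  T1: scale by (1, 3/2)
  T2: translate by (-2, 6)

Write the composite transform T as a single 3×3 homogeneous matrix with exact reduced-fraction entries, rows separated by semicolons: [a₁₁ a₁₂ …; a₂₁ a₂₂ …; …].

T = [1 0 -2; 0 3/2 6; 0 0 1]

T1 = [1 0 0; 0 3/2 0; 0 0 1]
T2·T1 = [1 0 -2; 0 3/2 6; 0 0 1]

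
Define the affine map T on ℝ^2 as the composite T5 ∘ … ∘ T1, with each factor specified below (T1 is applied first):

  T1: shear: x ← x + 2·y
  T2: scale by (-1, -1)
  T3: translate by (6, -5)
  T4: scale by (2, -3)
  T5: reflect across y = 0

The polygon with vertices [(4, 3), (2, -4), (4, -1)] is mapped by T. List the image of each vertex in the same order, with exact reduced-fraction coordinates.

T1 shear: x ← x + 2·y: (4, 3) → (10, 3); (2, -4) → (-6, -4); (4, -1) → (2, -1)
T2 scale by (-1, -1): (10, 3) → (-10, -3); (-6, -4) → (6, 4); (2, -1) → (-2, 1)
T3 translate by (6, -5): (-10, -3) → (-4, -8); (6, 4) → (12, -1); (-2, 1) → (4, -4)
T4 scale by (2, -3): (-4, -8) → (-8, 24); (12, -1) → (24, 3); (4, -4) → (8, 12)
T5 reflect across y = 0: (-8, 24) → (-8, -24); (24, 3) → (24, -3); (8, 12) → (8, -12)

image vertices: (-8, -24), (24, -3), (8, -12)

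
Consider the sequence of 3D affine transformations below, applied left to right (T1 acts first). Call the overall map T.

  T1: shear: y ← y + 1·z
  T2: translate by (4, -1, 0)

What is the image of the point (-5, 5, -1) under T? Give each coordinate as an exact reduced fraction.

T(p) = (-1, 3, -1)

T1 shear: y ← y + 1·z: (-5, 5, -1) → (-5, 4, -1)
T2 translate by (4, -1, 0): (-5, 4, -1) → (-1, 3, -1)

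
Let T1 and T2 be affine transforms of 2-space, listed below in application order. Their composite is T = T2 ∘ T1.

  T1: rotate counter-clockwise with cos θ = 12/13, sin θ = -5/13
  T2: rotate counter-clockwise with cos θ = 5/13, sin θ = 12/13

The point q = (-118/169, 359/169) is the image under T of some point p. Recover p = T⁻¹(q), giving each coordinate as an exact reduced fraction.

p = (1, 2)

T1 = [12/13 5/13 0; -5/13 12/13 0; 0 0 1]
T2·T1 = [120/169 -119/169 0; 119/169 120/169 0; 0 0 1]
det M = 1; M⁻¹ = [120/169 119/169 0; -119/169 120/169 0; 0 0 1]
M⁻¹ · (-118/169, 359/169)ᵀ = (1, 2)ᵀ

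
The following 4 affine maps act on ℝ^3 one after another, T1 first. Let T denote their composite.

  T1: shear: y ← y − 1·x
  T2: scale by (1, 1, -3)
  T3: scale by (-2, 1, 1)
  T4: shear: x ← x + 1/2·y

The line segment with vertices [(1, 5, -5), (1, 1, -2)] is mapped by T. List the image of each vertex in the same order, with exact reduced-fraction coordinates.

T1 shear: y ← y − 1·x: (1, 5, -5) → (1, 4, -5); (1, 1, -2) → (1, 0, -2)
T2 scale by (1, 1, -3): (1, 4, -5) → (1, 4, 15); (1, 0, -2) → (1, 0, 6)
T3 scale by (-2, 1, 1): (1, 4, 15) → (-2, 4, 15); (1, 0, 6) → (-2, 0, 6)
T4 shear: x ← x + 1/2·y: (-2, 4, 15) → (0, 4, 15); (-2, 0, 6) → (-2, 0, 6)

image vertices: (0, 4, 15), (-2, 0, 6)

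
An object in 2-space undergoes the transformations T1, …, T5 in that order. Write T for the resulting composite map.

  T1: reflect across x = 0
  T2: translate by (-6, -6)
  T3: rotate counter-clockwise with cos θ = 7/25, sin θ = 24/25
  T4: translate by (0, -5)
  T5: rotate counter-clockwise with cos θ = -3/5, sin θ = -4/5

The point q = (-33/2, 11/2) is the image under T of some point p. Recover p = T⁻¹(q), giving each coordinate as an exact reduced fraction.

p = (7/2, -5/2)

T1 = [-1 0 0; 0 1 0; 0 0 1]
T2·T1 = [-1 0 -6; 0 1 -6; 0 0 1]
T3·…·T1 = [-7/25 -24/25 102/25; -24/25 7/25 -186/25; 0 0 1]
T4·…·T1 = [-7/25 -24/25 102/25; -24/25 7/25 -311/25; 0 0 1]
T5·…·T1 = [-3/5 4/5 -62/5; 4/5 3/5 21/5; 0 0 1]
det M = -1; M⁻¹ = [-3/5 4/5 -54/5; 4/5 3/5 37/5; 0 0 1]
M⁻¹ · (-33/2, 11/2)ᵀ = (7/2, -5/2)ᵀ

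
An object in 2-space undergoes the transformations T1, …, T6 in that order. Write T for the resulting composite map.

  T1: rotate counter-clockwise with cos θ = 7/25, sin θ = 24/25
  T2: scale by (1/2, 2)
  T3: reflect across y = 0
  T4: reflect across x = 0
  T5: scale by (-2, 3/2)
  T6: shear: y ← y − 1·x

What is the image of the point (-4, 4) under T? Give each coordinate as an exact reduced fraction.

T(p) = (-124/25, 328/25)

T1 rotate counter-clockwise with cos θ = 7/25, sin θ = 24/25: (-4, 4) → (-124/25, -68/25)
T2 scale by (1/2, 2): (-124/25, -68/25) → (-62/25, -136/25)
T3 reflect across y = 0: (-62/25, -136/25) → (-62/25, 136/25)
T4 reflect across x = 0: (-62/25, 136/25) → (62/25, 136/25)
T5 scale by (-2, 3/2): (62/25, 136/25) → (-124/25, 204/25)
T6 shear: y ← y − 1·x: (-124/25, 204/25) → (-124/25, 328/25)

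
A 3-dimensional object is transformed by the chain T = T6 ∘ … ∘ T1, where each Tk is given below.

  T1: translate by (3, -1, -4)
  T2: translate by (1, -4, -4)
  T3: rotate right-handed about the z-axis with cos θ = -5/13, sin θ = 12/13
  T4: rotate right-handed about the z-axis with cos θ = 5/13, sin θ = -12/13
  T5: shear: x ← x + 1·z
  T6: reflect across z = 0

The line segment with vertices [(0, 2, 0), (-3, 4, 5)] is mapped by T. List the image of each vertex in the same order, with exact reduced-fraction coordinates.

image vertices: (-516/169, 123/169, 8), (-268/169, 1/169, 3)

T1 translate by (3, -1, -4): (0, 2, 0) → (3, 1, -4); (-3, 4, 5) → (0, 3, 1)
T2 translate by (1, -4, -4): (3, 1, -4) → (4, -3, -8); (0, 3, 1) → (1, -1, -3)
T3 rotate right-handed about the z-axis with cos θ = -5/13, sin θ = 12/13: (4, -3, -8) → (16/13, 63/13, -8); (1, -1, -3) → (7/13, 17/13, -3)
T4 rotate right-handed about the z-axis with cos θ = 5/13, sin θ = -12/13: (16/13, 63/13, -8) → (836/169, 123/169, -8); (7/13, 17/13, -3) → (239/169, 1/169, -3)
T5 shear: x ← x + 1·z: (836/169, 123/169, -8) → (-516/169, 123/169, -8); (239/169, 1/169, -3) → (-268/169, 1/169, -3)
T6 reflect across z = 0: (-516/169, 123/169, -8) → (-516/169, 123/169, 8); (-268/169, 1/169, -3) → (-268/169, 1/169, 3)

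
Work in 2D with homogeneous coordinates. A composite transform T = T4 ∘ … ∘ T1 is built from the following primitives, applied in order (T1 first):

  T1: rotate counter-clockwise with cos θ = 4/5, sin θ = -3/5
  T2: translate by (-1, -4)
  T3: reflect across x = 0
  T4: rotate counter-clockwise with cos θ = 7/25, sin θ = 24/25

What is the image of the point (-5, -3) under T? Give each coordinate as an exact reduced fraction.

T(p) = (646/125, 697/125)

T1 rotate counter-clockwise with cos θ = 4/5, sin θ = -3/5: (-5, -3) → (-29/5, 3/5)
T2 translate by (-1, -4): (-29/5, 3/5) → (-34/5, -17/5)
T3 reflect across x = 0: (-34/5, -17/5) → (34/5, -17/5)
T4 rotate counter-clockwise with cos θ = 7/25, sin θ = 24/25: (34/5, -17/5) → (646/125, 697/125)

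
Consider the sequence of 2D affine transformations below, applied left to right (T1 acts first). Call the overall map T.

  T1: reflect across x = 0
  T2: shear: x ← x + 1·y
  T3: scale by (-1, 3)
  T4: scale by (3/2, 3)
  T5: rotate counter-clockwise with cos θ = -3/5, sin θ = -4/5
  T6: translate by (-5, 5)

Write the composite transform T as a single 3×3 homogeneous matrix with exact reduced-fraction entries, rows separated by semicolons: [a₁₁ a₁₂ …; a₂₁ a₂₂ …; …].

T1 = [-1 0 0; 0 1 0; 0 0 1]
T2·T1 = [-1 1 0; 0 1 0; 0 0 1]
T3·…·T1 = [1 -1 0; 0 3 0; 0 0 1]
T4·…·T1 = [3/2 -3/2 0; 0 9 0; 0 0 1]
T5·…·T1 = [-9/10 81/10 0; -6/5 -21/5 0; 0 0 1]
T6·…·T1 = [-9/10 81/10 -5; -6/5 -21/5 5; 0 0 1]

T = [-9/10 81/10 -5; -6/5 -21/5 5; 0 0 1]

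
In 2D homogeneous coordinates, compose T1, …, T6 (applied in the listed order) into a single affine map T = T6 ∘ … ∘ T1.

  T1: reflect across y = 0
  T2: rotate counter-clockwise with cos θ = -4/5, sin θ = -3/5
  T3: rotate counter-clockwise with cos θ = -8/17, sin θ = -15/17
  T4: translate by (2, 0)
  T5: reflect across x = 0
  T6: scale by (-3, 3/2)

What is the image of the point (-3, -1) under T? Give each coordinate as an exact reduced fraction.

T(p) = (75/17, -159/34)

T1 reflect across y = 0: (-3, -1) → (-3, 1)
T2 rotate counter-clockwise with cos θ = -4/5, sin θ = -3/5: (-3, 1) → (3, 1)
T3 rotate counter-clockwise with cos θ = -8/17, sin θ = -15/17: (3, 1) → (-9/17, -53/17)
T4 translate by (2, 0): (-9/17, -53/17) → (25/17, -53/17)
T5 reflect across x = 0: (25/17, -53/17) → (-25/17, -53/17)
T6 scale by (-3, 3/2): (-25/17, -53/17) → (75/17, -159/34)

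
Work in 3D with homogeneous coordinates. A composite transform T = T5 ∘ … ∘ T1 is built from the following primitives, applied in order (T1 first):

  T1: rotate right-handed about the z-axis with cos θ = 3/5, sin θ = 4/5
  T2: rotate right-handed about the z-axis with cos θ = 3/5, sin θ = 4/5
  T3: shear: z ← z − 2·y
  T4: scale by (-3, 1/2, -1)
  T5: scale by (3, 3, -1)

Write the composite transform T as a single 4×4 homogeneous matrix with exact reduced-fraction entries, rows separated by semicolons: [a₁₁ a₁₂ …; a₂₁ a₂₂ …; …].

T1 = [3/5 -4/5 0 0; 4/5 3/5 0 0; 0 0 1 0; 0 0 0 1]
T2·T1 = [-7/25 -24/25 0 0; 24/25 -7/25 0 0; 0 0 1 0; 0 0 0 1]
T3·…·T1 = [-7/25 -24/25 0 0; 24/25 -7/25 0 0; -48/25 14/25 1 0; 0 0 0 1]
T4·…·T1 = [21/25 72/25 0 0; 12/25 -7/50 0 0; 48/25 -14/25 -1 0; 0 0 0 1]
T5·…·T1 = [63/25 216/25 0 0; 36/25 -21/50 0 0; -48/25 14/25 1 0; 0 0 0 1]

T = [63/25 216/25 0 0; 36/25 -21/50 0 0; -48/25 14/25 1 0; 0 0 0 1]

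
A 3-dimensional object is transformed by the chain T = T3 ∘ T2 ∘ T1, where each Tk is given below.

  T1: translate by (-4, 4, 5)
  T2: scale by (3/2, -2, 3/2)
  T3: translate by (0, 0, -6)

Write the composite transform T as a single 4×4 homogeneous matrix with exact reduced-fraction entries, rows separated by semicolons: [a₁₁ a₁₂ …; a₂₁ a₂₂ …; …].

T = [3/2 0 0 -6; 0 -2 0 -8; 0 0 3/2 3/2; 0 0 0 1]

T1 = [1 0 0 -4; 0 1 0 4; 0 0 1 5; 0 0 0 1]
T2·T1 = [3/2 0 0 -6; 0 -2 0 -8; 0 0 3/2 15/2; 0 0 0 1]
T3·…·T1 = [3/2 0 0 -6; 0 -2 0 -8; 0 0 3/2 3/2; 0 0 0 1]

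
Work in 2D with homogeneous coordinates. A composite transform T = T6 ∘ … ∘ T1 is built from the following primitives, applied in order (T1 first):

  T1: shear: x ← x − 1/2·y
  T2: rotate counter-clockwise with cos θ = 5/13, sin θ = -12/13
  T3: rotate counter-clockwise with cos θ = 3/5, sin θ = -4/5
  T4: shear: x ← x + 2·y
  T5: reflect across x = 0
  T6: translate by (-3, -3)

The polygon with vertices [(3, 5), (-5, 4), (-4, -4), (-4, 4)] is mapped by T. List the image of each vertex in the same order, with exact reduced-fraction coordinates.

image vertices: (-29/26, -388/65), (-18, 1), (-105/13, 49/65), (-205/13, 9/65)

T1 shear: x ← x − 1/2·y: (3, 5) → (1/2, 5); (-5, 4) → (-7, 4); (-4, -4) → (-2, -4); (-4, 4) → (-6, 4)
T2 rotate counter-clockwise with cos θ = 5/13, sin θ = -12/13: (1/2, 5) → (125/26, 19/13); (-7, 4) → (1, 8); (-2, -4) → (-58/13, 4/13); (-6, 4) → (18/13, 92/13)
T3 rotate counter-clockwise with cos θ = 3/5, sin θ = -4/5: (125/26, 19/13) → (527/130, -193/65); (1, 8) → (7, 4); (-58/13, 4/13) → (-158/65, 244/65); (18/13, 92/13) → (422/65, 204/65)
T4 shear: x ← x + 2·y: (527/130, -193/65) → (-49/26, -193/65); (7, 4) → (15, 4); (-158/65, 244/65) → (66/13, 244/65); (422/65, 204/65) → (166/13, 204/65)
T5 reflect across x = 0: (-49/26, -193/65) → (49/26, -193/65); (15, 4) → (-15, 4); (66/13, 244/65) → (-66/13, 244/65); (166/13, 204/65) → (-166/13, 204/65)
T6 translate by (-3, -3): (49/26, -193/65) → (-29/26, -388/65); (-15, 4) → (-18, 1); (-66/13, 244/65) → (-105/13, 49/65); (-166/13, 204/65) → (-205/13, 9/65)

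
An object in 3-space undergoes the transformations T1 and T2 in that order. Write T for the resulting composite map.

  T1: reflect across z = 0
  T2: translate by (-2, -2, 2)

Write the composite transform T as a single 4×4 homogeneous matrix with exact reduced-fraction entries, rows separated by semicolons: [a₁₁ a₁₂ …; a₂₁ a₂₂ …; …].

T1 = [1 0 0 0; 0 1 0 0; 0 0 -1 0; 0 0 0 1]
T2·T1 = [1 0 0 -2; 0 1 0 -2; 0 0 -1 2; 0 0 0 1]

T = [1 0 0 -2; 0 1 0 -2; 0 0 -1 2; 0 0 0 1]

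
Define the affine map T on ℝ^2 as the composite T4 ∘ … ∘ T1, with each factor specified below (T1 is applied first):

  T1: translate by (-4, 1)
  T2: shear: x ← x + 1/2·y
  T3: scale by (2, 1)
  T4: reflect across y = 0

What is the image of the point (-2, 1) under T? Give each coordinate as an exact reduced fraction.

T(p) = (-10, -2)

T1 translate by (-4, 1): (-2, 1) → (-6, 2)
T2 shear: x ← x + 1/2·y: (-6, 2) → (-5, 2)
T3 scale by (2, 1): (-5, 2) → (-10, 2)
T4 reflect across y = 0: (-10, 2) → (-10, -2)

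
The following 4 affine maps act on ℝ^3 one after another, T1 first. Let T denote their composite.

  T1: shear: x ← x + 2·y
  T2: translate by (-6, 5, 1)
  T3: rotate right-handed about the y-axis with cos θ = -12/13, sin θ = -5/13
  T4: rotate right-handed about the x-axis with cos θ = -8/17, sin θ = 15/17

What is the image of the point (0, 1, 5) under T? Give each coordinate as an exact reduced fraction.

T1 shear: x ← x + 2·y: (0, 1, 5) → (2, 1, 5)
T2 translate by (-6, 5, 1): (2, 1, 5) → (-4, 6, 6)
T3 rotate right-handed about the y-axis with cos θ = -12/13, sin θ = -5/13: (-4, 6, 6) → (18/13, 6, -92/13)
T4 rotate right-handed about the x-axis with cos θ = -8/17, sin θ = 15/17: (18/13, 6, -92/13) → (18/13, 756/221, 1906/221)

T(p) = (18/13, 756/221, 1906/221)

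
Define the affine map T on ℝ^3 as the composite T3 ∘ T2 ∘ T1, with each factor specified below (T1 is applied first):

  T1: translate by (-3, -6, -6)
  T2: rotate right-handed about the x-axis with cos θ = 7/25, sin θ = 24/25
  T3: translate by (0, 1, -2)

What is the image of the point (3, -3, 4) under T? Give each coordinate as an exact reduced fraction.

T(p) = (0, 2/5, -56/5)

T1 translate by (-3, -6, -6): (3, -3, 4) → (0, -9, -2)
T2 rotate right-handed about the x-axis with cos θ = 7/25, sin θ = 24/25: (0, -9, -2) → (0, -3/5, -46/5)
T3 translate by (0, 1, -2): (0, -3/5, -46/5) → (0, 2/5, -56/5)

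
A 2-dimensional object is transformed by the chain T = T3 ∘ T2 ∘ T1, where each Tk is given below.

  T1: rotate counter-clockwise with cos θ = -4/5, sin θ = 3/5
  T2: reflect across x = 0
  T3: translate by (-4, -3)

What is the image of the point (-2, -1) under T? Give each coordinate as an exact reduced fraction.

T(p) = (-31/5, -17/5)

T1 rotate counter-clockwise with cos θ = -4/5, sin θ = 3/5: (-2, -1) → (11/5, -2/5)
T2 reflect across x = 0: (11/5, -2/5) → (-11/5, -2/5)
T3 translate by (-4, -3): (-11/5, -2/5) → (-31/5, -17/5)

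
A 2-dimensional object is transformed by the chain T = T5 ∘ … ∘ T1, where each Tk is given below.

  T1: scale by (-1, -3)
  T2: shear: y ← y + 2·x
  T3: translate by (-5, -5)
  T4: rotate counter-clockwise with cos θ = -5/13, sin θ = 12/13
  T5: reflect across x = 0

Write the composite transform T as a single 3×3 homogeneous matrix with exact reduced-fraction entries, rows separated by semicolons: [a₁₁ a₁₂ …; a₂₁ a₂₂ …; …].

T1 = [-1 0 0; 0 -3 0; 0 0 1]
T2·T1 = [-1 0 0; -2 -3 0; 0 0 1]
T3·…·T1 = [-1 0 -5; -2 -3 -5; 0 0 1]
T4·…·T1 = [29/13 36/13 85/13; -2/13 15/13 -35/13; 0 0 1]
T5·…·T1 = [-29/13 -36/13 -85/13; -2/13 15/13 -35/13; 0 0 1]

T = [-29/13 -36/13 -85/13; -2/13 15/13 -35/13; 0 0 1]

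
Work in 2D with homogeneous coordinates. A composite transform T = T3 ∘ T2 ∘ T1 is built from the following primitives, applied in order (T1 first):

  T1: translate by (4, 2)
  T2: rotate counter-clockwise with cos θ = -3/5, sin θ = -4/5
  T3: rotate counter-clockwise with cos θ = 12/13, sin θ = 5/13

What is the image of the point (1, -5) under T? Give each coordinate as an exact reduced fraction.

T1 translate by (4, 2): (1, -5) → (5, -3)
T2 rotate counter-clockwise with cos θ = -3/5, sin θ = -4/5: (5, -3) → (-27/5, -11/5)
T3 rotate counter-clockwise with cos θ = 12/13, sin θ = 5/13: (-27/5, -11/5) → (-269/65, -267/65)

T(p) = (-269/65, -267/65)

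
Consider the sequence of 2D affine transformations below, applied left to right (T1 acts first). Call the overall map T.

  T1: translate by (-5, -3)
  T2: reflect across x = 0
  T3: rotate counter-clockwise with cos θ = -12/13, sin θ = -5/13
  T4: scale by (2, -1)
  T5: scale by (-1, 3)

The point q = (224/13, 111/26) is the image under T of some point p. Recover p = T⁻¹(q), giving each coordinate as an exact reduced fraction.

T1 = [1 0 -5; 0 1 -3; 0 0 1]
T2·T1 = [-1 0 5; 0 1 -3; 0 0 1]
T3·…·T1 = [12/13 5/13 -75/13; 5/13 -12/13 11/13; 0 0 1]
T4·…·T1 = [24/13 10/13 -150/13; -5/13 12/13 -11/13; 0 0 1]
T5·…·T1 = [-24/13 -10/13 150/13; -15/13 36/13 -33/13; 0 0 1]
det M = -6; M⁻¹ = [-6/13 -5/39 5; -5/26 4/13 3; 0 0 1]
M⁻¹ · (224/13, 111/26)ᵀ = (-7/2, 1)ᵀ

p = (-7/2, 1)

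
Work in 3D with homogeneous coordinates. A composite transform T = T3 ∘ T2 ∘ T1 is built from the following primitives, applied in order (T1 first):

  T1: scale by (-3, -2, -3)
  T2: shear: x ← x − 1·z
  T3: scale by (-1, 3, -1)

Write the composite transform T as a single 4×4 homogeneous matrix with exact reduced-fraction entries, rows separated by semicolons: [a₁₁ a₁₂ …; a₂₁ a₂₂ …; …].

T1 = [-3 0 0 0; 0 -2 0 0; 0 0 -3 0; 0 0 0 1]
T2·T1 = [-3 0 3 0; 0 -2 0 0; 0 0 -3 0; 0 0 0 1]
T3·…·T1 = [3 0 -3 0; 0 -6 0 0; 0 0 3 0; 0 0 0 1]

T = [3 0 -3 0; 0 -6 0 0; 0 0 3 0; 0 0 0 1]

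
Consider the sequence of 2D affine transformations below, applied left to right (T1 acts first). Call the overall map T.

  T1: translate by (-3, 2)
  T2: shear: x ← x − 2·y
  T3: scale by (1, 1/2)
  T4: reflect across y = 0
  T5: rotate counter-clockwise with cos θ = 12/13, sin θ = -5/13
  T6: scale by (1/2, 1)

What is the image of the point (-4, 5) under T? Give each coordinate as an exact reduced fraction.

T(p) = (-539/52, 63/13)

T1 translate by (-3, 2): (-4, 5) → (-7, 7)
T2 shear: x ← x − 2·y: (-7, 7) → (-21, 7)
T3 scale by (1, 1/2): (-21, 7) → (-21, 7/2)
T4 reflect across y = 0: (-21, 7/2) → (-21, -7/2)
T5 rotate counter-clockwise with cos θ = 12/13, sin θ = -5/13: (-21, -7/2) → (-539/26, 63/13)
T6 scale by (1/2, 1): (-539/26, 63/13) → (-539/52, 63/13)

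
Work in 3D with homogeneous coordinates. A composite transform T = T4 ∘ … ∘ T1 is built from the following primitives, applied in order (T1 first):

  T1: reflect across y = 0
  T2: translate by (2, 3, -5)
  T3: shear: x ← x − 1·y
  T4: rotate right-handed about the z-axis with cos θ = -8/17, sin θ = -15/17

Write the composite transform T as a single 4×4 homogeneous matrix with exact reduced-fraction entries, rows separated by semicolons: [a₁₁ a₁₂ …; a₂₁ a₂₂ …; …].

T1 = [1 0 0 0; 0 -1 0 0; 0 0 1 0; 0 0 0 1]
T2·T1 = [1 0 0 2; 0 -1 0 3; 0 0 1 -5; 0 0 0 1]
T3·…·T1 = [1 1 0 -1; 0 -1 0 3; 0 0 1 -5; 0 0 0 1]
T4·…·T1 = [-8/17 -23/17 0 53/17; -15/17 -7/17 0 -9/17; 0 0 1 -5; 0 0 0 1]

T = [-8/17 -23/17 0 53/17; -15/17 -7/17 0 -9/17; 0 0 1 -5; 0 0 0 1]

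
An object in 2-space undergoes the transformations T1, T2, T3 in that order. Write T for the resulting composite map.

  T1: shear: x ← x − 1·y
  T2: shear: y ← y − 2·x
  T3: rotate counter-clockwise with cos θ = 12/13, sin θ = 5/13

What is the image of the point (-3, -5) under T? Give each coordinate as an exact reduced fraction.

T(p) = (69/13, -98/13)

T1 shear: x ← x − 1·y: (-3, -5) → (2, -5)
T2 shear: y ← y − 2·x: (2, -5) → (2, -9)
T3 rotate counter-clockwise with cos θ = 12/13, sin θ = 5/13: (2, -9) → (69/13, -98/13)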